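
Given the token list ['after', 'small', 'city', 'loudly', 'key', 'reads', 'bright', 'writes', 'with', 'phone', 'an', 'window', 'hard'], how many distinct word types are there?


Listing all tokens and tracking unique types:
  Token 1: 'after' -> NEW (unique so far: 1)
  Token 2: 'small' -> NEW (unique so far: 2)
  Token 3: 'city' -> NEW (unique so far: 3)
  Token 4: 'loudly' -> NEW (unique so far: 4)
  Token 5: 'key' -> NEW (unique so far: 5)
  Token 6: 'reads' -> NEW (unique so far: 6)
  Token 7: 'bright' -> NEW (unique so far: 7)
  Token 8: 'writes' -> NEW (unique so far: 8)
  Token 9: 'with' -> NEW (unique so far: 9)
  Token 10: 'phone' -> NEW (unique so far: 10)
  Token 11: 'an' -> NEW (unique so far: 11)
  Token 12: 'window' -> NEW (unique so far: 12)
  Token 13: 'hard' -> NEW (unique so far: 13)
Unique types: ('after', 'an', 'bright', 'city', 'hard', 'key', 'loudly', 'phone', 'reads', 'small', 'window', 'with', 'writes')
Vocabulary size: 13

13


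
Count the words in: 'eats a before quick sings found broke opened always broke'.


Counting words by splitting on spaces:
  Word 1: 'eats'
  Word 2: 'a'
  Word 3: 'before'
  Word 4: 'quick'
  Word 5: 'sings'
  Word 6: 'found'
  Word 7: 'broke'
  Word 8: 'opened'
  Word 9: 'always'
  Word 10: 'broke'
Total words: 10

10


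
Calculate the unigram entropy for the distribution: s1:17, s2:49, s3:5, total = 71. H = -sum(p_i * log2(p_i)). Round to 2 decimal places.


Computing entropy H = -sum(p_i * log2(p_i)):
  s1: p = 17/71 = 0.2394, -p*log2(p) = 0.4938
  s2: p = 49/71 = 0.6901, -p*log2(p) = 0.3693
  s3: p = 5/71 = 0.0704, -p*log2(p) = 0.2696
H = sum of terms = 1.1327
Rounded to 2 decimals: 1.13

1.13


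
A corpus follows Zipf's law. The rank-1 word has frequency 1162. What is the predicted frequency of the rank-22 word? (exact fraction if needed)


Zipf's law: freq(rank) = f1 / rank
f1 = 1162, rank = 22
freq = 1162 / 22
GCD(1162, 22) = 2
Simplified: 581/11

581/11


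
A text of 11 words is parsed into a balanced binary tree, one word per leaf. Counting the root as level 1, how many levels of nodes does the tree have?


In a balanced binary tree with n leaves the deepest leaf is ceil(log2(n)) edges below the root,
so counting node levels inclusive of root and leaves gives ceil(log2(n)) + 1 levels.
log2(11) = 3.4594
ceil(3.4594) = 4
levels = 4 + 1 = 5

5


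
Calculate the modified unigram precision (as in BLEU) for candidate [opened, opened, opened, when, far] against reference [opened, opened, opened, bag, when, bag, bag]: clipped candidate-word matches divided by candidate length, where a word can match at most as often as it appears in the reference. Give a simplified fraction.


Reference word counts: {'bag': 3, 'opened': 3, 'when': 1}
Checking each candidate word (with clipping):
  'opened' -> in reference (ref count 3, used 1/3) -> match (matches: 1)
  'opened' -> in reference (ref count 3, used 2/3) -> match (matches: 2)
  'opened' -> in reference (ref count 3, used 3/3) -> match (matches: 3)
  'when' -> in reference (ref count 1, used 1/1) -> match (matches: 4)
  'far' -> not in reference -> no match (matches: 4)
Clipped matches: 4, Candidate length: 5
Precision = 4/5

4/5


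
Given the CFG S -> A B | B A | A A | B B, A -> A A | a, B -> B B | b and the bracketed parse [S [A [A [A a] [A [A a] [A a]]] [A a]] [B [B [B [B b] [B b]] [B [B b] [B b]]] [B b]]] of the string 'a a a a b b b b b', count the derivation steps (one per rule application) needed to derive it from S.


Every bracketed nonterminal node [X ...] in the tree is produced by exactly one rule application.
Reading the tree off as a leftmost derivation:
  Step 1: S  =>  A B   (applied S -> A B)
  Step 2: A B  =>  A A B   (applied A -> A A)
  Step 3: A A B  =>  A A A B   (applied A -> A A)
  Step 4: A A A B  =>  a A A B   (applied A -> a)
  Step 5: a A A B  =>  a A A A B   (applied A -> A A)
  Step 6: a A A A B  =>  a a A A B   (applied A -> a)
  Step 7: a a A A B  =>  a a a A B   (applied A -> a)
  Step 8: a a a A B  =>  a a a a B   (applied A -> a)
  Step 9: a a a a B  =>  a a a a B B   (applied B -> B B)
  Step 10: a a a a B B  =>  a a a a B B B   (applied B -> B B)
  Step 11: a a a a B B B  =>  a a a a B B B B   (applied B -> B B)
  Step 12: a a a a B B B B  =>  a a a a b B B B   (applied B -> b)
  Step 13: a a a a b B B B  =>  a a a a b b B B   (applied B -> b)
  Step 14: a a a a b b B B  =>  a a a a b b B B B   (applied B -> B B)
  Step 15: a a a a b b B B B  =>  a a a a b b b B B   (applied B -> b)
  Step 16: a a a a b b b B B  =>  a a a a b b b b B   (applied B -> b)
  Step 17: a a a a b b b b B  =>  a a a a b b b b b   (applied B -> b)
Final yield: a a a a b b b b b
Total rewrite steps: 17

17


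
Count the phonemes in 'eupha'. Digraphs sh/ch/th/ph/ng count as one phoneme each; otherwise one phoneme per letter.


Parsing 'eupha' greedily, digraphs first:
  'e' -> vowel phoneme (phonemes so far: 1)
  'u' -> vowel phoneme (phonemes so far: 2)
  'ph' -> digraph (1 consonant phoneme) (phonemes so far: 3)
  'a' -> vowel phoneme (phonemes so far: 4)
Total phonemes: 4

4


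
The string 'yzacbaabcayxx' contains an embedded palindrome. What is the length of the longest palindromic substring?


Scanning 'yzacbaabcayxx' for palindromic substrings.
Substring at positions 2-9: 'acbaabca'.
Check: reverse('acbaabca') = 'acbaabca' -> palindrome confirmed.
Neighbouring characters ('z' / 'y') break symmetry, so it cannot extend further.
No longer palindromic substring exists; longest length = 8

8


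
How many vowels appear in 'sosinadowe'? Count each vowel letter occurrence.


Scanning each character of 'sosinadowe':
  Position 1: 's' -> consonant (running count: 0)
  Position 2: 'o' -> vowel (running count: 1)
  Position 3: 's' -> consonant (running count: 1)
  Position 4: 'i' -> vowel (running count: 2)
  Position 5: 'n' -> consonant (running count: 2)
  Position 6: 'a' -> vowel (running count: 3)
  Position 7: 'd' -> consonant (running count: 3)
  Position 8: 'o' -> vowel (running count: 4)
  Position 9: 'w' -> consonant (running count: 4)
  Position 10: 'e' -> vowel (running count: 5)
Total vowels: 5

5


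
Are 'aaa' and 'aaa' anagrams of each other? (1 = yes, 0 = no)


Sort characters of 'aaa': 'aaa'
Sort characters of 'aaa': 'aaa'
Sorted forms match -> they ARE anagrams
Result: 1

1


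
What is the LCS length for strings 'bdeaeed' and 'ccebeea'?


DP table for LCS of 'bdeaeed' and 'ccebeea':
       c  c  e  b  e  e  a
    0  0  0  0  0  0  0  0
  b 0  0  0  0  1  1  1  1
  d 0  0  0  0  1  1  1  1
  e 0  0  0  1  1  2  2  2
  a 0  0  0  1  1  2  2  3
  e 0  0  0  1  1  2  3  3
  e 0  0  0  1  1  2  3  3
  d 0  0  0  1  1  2  3  3
LCS: 'bea'
LCS length = 3

3


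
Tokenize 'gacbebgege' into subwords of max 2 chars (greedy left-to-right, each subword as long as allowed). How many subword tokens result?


'gacbebgege' has 10 characters.
Chunking with max size 2:
  Chunk 1: 'ga' (positions 0-1)
  Chunk 2: 'cb' (positions 2-3)
  Chunk 3: 'eb' (positions 4-5)
  Chunk 4: 'ge' (positions 6-7)
  Chunk 5: 'ge' (positions 8-9)
Total chunks: ceil(10 / 2) = 5

5


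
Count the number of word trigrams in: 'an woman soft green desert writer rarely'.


Word trigrams from [7] words:
  Trigram 1: (an woman soft)
  Trigram 2: (woman soft green)
  Trigram 3: (soft green desert)
  Trigram 4: (green desert writer)
  Trigram 5: (desert writer rarely)
Total word trigrams: 7 - 2 = 5

5


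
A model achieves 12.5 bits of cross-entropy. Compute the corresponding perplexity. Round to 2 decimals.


Perplexity formula: PP = 2^H
H = 12.5
PP = 2^12.5
Decompose: 2^12.5 = 2^12 * 2^0.5 = 2^12 * sqrt(2)
2^12 = 4096, sqrt(2) ~ 1.4142136
PP ~ 4096 * 1.4142136 = 5792.6189056
Rounded to 2 decimals: 5792.62

5792.62


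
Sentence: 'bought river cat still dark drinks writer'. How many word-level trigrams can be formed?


Word trigrams from [7] words:
  Trigram 1: (bought river cat)
  Trigram 2: (river cat still)
  Trigram 3: (cat still dark)
  Trigram 4: (still dark drinks)
  Trigram 5: (dark drinks writer)
Total word trigrams: 7 - 2 = 5

5


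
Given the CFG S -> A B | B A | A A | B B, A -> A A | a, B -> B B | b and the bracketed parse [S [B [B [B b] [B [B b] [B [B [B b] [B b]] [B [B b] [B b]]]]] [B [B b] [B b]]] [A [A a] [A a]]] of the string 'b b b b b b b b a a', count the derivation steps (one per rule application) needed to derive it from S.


Every bracketed nonterminal node [X ...] in the tree is produced by exactly one rule application.
Reading the tree off as a leftmost derivation:
  Step 1: S  =>  B A   (applied S -> B A)
  Step 2: B A  =>  B B A   (applied B -> B B)
  Step 3: B B A  =>  B B B A   (applied B -> B B)
  Step 4: B B B A  =>  b B B A   (applied B -> b)
  Step 5: b B B A  =>  b B B B A   (applied B -> B B)
  Step 6: b B B B A  =>  b b B B A   (applied B -> b)
  Step 7: b b B B A  =>  b b B B B A   (applied B -> B B)
  Step 8: b b B B B A  =>  b b B B B B A   (applied B -> B B)
  Step 9: b b B B B B A  =>  b b b B B B A   (applied B -> b)
  Step 10: b b b B B B A  =>  b b b b B B A   (applied B -> b)
  Step 11: b b b b B B A  =>  b b b b B B B A   (applied B -> B B)
  Step 12: b b b b B B B A  =>  b b b b b B B A   (applied B -> b)
  Step 13: b b b b b B B A  =>  b b b b b b B A   (applied B -> b)
  Step 14: b b b b b b B A  =>  b b b b b b B B A   (applied B -> B B)
  Step 15: b b b b b b B B A  =>  b b b b b b b B A   (applied B -> b)
  Step 16: b b b b b b b B A  =>  b b b b b b b b A   (applied B -> b)
  Step 17: b b b b b b b b A  =>  b b b b b b b b A A   (applied A -> A A)
  Step 18: b b b b b b b b A A  =>  b b b b b b b b a A   (applied A -> a)
  Step 19: b b b b b b b b a A  =>  b b b b b b b b a a   (applied A -> a)
Final yield: b b b b b b b b a a
Total rewrite steps: 19

19


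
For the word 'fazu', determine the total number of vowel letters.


Scanning each character of 'fazu':
  Position 1: 'f' -> consonant (running count: 0)
  Position 2: 'a' -> vowel (running count: 1)
  Position 3: 'z' -> consonant (running count: 1)
  Position 4: 'u' -> vowel (running count: 2)
Total vowels: 2

2


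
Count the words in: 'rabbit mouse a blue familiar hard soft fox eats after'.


Counting words by splitting on spaces:
  Word 1: 'rabbit'
  Word 2: 'mouse'
  Word 3: 'a'
  Word 4: 'blue'
  Word 5: 'familiar'
  Word 6: 'hard'
  Word 7: 'soft'
  Word 8: 'fox'
  Word 9: 'eats'
  Word 10: 'after'
Total words: 10

10


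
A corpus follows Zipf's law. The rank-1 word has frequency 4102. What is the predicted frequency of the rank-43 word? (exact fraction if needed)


Zipf's law: freq(rank) = f1 / rank
f1 = 4102, rank = 43
freq = 4102 / 43
GCD(4102, 43) = 1
Simplified: 4102/43

4102/43


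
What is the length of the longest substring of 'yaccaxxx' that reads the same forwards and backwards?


Scanning 'yaccaxxx' for palindromic substrings.
Substring at positions 1-4: 'acca'.
Check: reverse('acca') = 'acca' -> palindrome confirmed.
Neighbouring characters ('y' / 'x') break symmetry, so it cannot extend further.
No longer palindromic substring exists; longest length = 4

4


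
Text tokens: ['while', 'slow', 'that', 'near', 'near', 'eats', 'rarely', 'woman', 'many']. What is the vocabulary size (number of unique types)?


Listing all tokens and tracking unique types:
  Token 1: 'while' -> NEW (unique so far: 1)
  Token 2: 'slow' -> NEW (unique so far: 2)
  Token 3: 'that' -> NEW (unique so far: 3)
  Token 4: 'near' -> NEW (unique so far: 4)
  Token 5: 'near' -> duplicate (unique so far: 4)
  Token 6: 'eats' -> NEW (unique so far: 5)
  Token 7: 'rarely' -> NEW (unique so far: 6)
  Token 8: 'woman' -> NEW (unique so far: 7)
  Token 9: 'many' -> NEW (unique so far: 8)
Unique types: ('eats', 'many', 'near', 'rarely', 'slow', 'that', 'while', 'woman')
Vocabulary size: 8

8


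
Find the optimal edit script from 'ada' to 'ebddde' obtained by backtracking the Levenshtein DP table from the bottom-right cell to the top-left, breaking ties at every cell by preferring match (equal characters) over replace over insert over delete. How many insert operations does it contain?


Edit distance = 5. Backtracking from cell (3, 6) with preference match > replace > insert > delete,
then listing the resulting alignment 'ada' -> 'ebddde' left to right:
  Step 1: insert 'e' [insertion #1]
  Step 2: insert 'b' [insertion #2]
  Step 3: insert 'd' [insertion #3]
  Step 4: replace a->d
  Step 5: keep 'd'
  Step 6: replace a->e
Total insertions: 3

3


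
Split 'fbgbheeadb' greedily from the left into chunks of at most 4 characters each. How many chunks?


'fbgbheeadb' has 10 characters.
Chunking with max size 4:
  Chunk 1: 'fbgb' (positions 0-3)
  Chunk 2: 'heea' (positions 4-7)
  Chunk 3: 'db' (positions 8-9)
Total chunks: ceil(10 / 4) = 3

3


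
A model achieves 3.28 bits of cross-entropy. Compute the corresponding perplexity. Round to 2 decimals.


Perplexity formula: PP = 2^H
H = 3.28
PP = 2^3.28
Decompose: 2^3.28 = 2^3 * 2^0.28
2^3 = 8, 2^0.28 ~ 1.2141949
PP ~ 8 * 1.2141949 = 9.7135592
Rounded to 2 decimals: 9.71

9.71


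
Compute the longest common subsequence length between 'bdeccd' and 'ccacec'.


DP table for LCS of 'bdeccd' and 'ccacec':
       c  c  a  c  e  c
    0  0  0  0  0  0  0
  b 0  0  0  0  0  0  0
  d 0  0  0  0  0  0  0
  e 0  0  0  0  0  1  1
  c 0  1  1  1  1  1  2
  c 0  1  2  2  2  2  2
  d 0  1  2  2  2  2  2
LCS: 'ec'
LCS length = 2

2


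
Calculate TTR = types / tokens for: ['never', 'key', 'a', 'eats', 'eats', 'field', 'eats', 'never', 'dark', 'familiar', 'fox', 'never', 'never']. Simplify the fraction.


Tokens: 13
Unique types: ('a', 'dark', 'eats', 'familiar', 'field', 'fox', 'key', 'never') = 8
TTR = 8/13
Already in lowest terms.

8/13


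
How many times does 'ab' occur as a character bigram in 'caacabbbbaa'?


Scanning 'caacabbbbaa' for bigram 'ab':
  Position 0: 'ca' -> no
  Position 1: 'aa' -> no
  Position 2: 'ac' -> no
  Position 3: 'ca' -> no
  Position 4: 'ab' -> MATCH
  Position 5: 'bb' -> no
  Position 6: 'bb' -> no
  Position 7: 'bb' -> no
  Position 8: 'ba' -> no
  Position 9: 'aa' -> no
Total matches: 1

1


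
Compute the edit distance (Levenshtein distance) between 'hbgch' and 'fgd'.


Building DP table for s1='hbgch' (len 5) and s2='fgd' (len 3):
       f  g  d
    0  1  2  3
  h 1  1  2  3
  b 2  2  2  3
  g 3  3  2  3
  c 4  4  3  3
  h 5  5  4  4
Edit distance = dp[5][3] = 4

4


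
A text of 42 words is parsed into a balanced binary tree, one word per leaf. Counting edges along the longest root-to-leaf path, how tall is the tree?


In a balanced binary tree with n leaves the deepest leaf is ceil(log2(n)) edges below the root.
log2(42) = 5.3923
ceil(5.3923) = 6
height (edges) = 6

6


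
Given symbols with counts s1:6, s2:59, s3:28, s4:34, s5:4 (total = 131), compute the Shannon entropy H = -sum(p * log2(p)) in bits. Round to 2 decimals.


Computing entropy H = -sum(p_i * log2(p_i)):
  s1: p = 6/131 = 0.0458, -p*log2(p) = 0.2037
  s2: p = 59/131 = 0.4504, -p*log2(p) = 0.5183
  s3: p = 28/131 = 0.2137, -p*log2(p) = 0.4758
  s4: p = 34/131 = 0.2595, -p*log2(p) = 0.5051
  s5: p = 4/131 = 0.0305, -p*log2(p) = 0.1537
H = sum of terms = 1.8566
Rounded to 2 decimals: 1.86

1.86


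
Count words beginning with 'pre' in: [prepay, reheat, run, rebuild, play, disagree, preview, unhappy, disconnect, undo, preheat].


Checking each word for prefix 'pre':
  'prepay' -> YES, starts with 'pre' (count: 1)
  'reheat' -> no (count: 1)
  'run' -> no (count: 1)
  'rebuild' -> no (count: 1)
  'play' -> no (count: 1)
  'disagree' -> no (count: 1)
  'preview' -> YES, starts with 'pre' (count: 2)
  'unhappy' -> no (count: 2)
  'disconnect' -> no (count: 2)
  'undo' -> no (count: 2)
  'preheat' -> YES, starts with 'pre' (count: 3)
Total with prefix 'pre': 3

3


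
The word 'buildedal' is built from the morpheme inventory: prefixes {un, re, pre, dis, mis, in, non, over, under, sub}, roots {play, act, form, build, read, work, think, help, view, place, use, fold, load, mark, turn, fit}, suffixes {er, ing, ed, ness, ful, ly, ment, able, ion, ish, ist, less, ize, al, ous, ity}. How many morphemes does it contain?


Segmenting 'buildedal' against the inventory:
  'build' -> root (morpheme 1)
  'ed' -> suffix (morpheme 2)
  'al' -> suffix (morpheme 3)
Total morphemes: 3

3


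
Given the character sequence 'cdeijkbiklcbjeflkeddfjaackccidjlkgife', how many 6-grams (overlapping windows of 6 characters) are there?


String 'cdeijkbiklcbjeflkeddfjaackccidjlkgife' has length L = 37.
Number of overlapping n-grams = L - n + 1
Substituting: 37 - 6 + 1 = 32

32


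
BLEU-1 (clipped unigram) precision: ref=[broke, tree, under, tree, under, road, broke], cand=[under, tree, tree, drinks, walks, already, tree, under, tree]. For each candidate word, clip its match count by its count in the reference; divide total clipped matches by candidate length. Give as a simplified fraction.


Reference word counts: {'broke': 2, 'road': 1, 'tree': 2, 'under': 2}
Checking each candidate word (with clipping):
  'under' -> in reference (ref count 2, used 1/2) -> match (matches: 1)
  'tree' -> in reference (ref count 2, used 1/2) -> match (matches: 2)
  'tree' -> in reference (ref count 2, used 2/2) -> match (matches: 3)
  'drinks' -> not in reference -> no match (matches: 3)
  'walks' -> not in reference -> no match (matches: 3)
  'already' -> not in reference -> no match (matches: 3)
  'tree' -> ref count 2 already used up (2/2) -> clipped, no match (matches: 3)
  'under' -> in reference (ref count 2, used 2/2) -> match (matches: 4)
  'tree' -> ref count 2 already used up (2/2) -> clipped, no match (matches: 4)
Clipped matches: 4, Candidate length: 9
Precision = 4/9

4/9


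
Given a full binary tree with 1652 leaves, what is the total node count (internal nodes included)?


Leaf nodes (terminals): 1652
Internal nodes = n - 1 = 1652 - 1 = 1651
Total = leaves + internal = 1652 + 1651 = 3303

3303


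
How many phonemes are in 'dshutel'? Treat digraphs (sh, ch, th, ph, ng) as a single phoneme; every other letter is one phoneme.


Parsing 'dshutel' greedily, digraphs first:
  'd' -> consonant phoneme (phonemes so far: 1)
  'sh' -> digraph (1 consonant phoneme) (phonemes so far: 2)
  'u' -> vowel phoneme (phonemes so far: 3)
  't' -> consonant phoneme (phonemes so far: 4)
  'e' -> vowel phoneme (phonemes so far: 5)
  'l' -> consonant phoneme (phonemes so far: 6)
Total phonemes: 6

6


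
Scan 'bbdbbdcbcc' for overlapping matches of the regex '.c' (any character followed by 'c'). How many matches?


Pattern: .c means any character followed by 'c'.
Scanning 'bbdbbdcbcc' position-by-position:
  Pos 0: window 'bb' -> no
  Pos 1: window 'bd' -> no
  Pos 2: window 'db' -> no
  Pos 3: window 'bb' -> no
  Pos 4: window 'bd' -> no
  Pos 5: window 'dc' -> MATCH
  Pos 6: window 'cb' -> no
  Pos 7: window 'bc' -> MATCH
  Pos 8: window 'cc' -> MATCH
  Pos 9: window 'c' -> no
Total matches: 3

3


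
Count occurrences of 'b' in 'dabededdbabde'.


Scanning 'dabededdbabde' for 'b':
  Position 2: 'b' -> MATCH (count: 1)
  Position 8: 'b' -> MATCH (count: 2)
  Position 10: 'b' -> MATCH (count: 3)
Total occurrences of 'b': 3

3


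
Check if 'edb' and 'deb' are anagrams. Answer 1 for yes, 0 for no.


Sort characters of 'edb': 'bde'
Sort characters of 'deb': 'bde'
Sorted forms match -> they ARE anagrams
Result: 1

1


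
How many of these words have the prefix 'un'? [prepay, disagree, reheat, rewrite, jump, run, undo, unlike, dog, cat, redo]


Checking each word for prefix 'un':
  'prepay' -> no (count: 0)
  'disagree' -> no (count: 0)
  'reheat' -> no (count: 0)
  'rewrite' -> no (count: 0)
  'jump' -> no (count: 0)
  'run' -> no (count: 0)
  'undo' -> YES, starts with 'un' (count: 1)
  'unlike' -> YES, starts with 'un' (count: 2)
  'dog' -> no (count: 2)
  'cat' -> no (count: 2)
  'redo' -> no (count: 2)
Total with prefix 'un': 2

2


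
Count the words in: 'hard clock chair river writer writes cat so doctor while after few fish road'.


Counting words by splitting on spaces:
  Word 1: 'hard'
  Word 2: 'clock'
  Word 3: 'chair'
  Word 4: 'river'
  Word 5: 'writer'
  Word 6: 'writes'
  Word 7: 'cat'
  Word 8: 'so'
  Word 9: 'doctor'
  Word 10: 'while'
  Word 11: 'after'
  Word 12: 'few'
  Word 13: 'fish'
  Word 14: 'road'
Total words: 14

14


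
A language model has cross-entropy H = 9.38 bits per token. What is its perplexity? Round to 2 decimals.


Perplexity formula: PP = 2^H
H = 9.38
PP = 2^9.38
Decompose: 2^9.38 = 2^9 * 2^0.38
2^9 = 512, 2^0.38 ~ 1.3013419
PP ~ 512 * 1.3013419 = 666.2870528
Rounded to 2 decimals: 666.29

666.29


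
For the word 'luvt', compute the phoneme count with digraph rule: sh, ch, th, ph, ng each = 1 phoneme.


Parsing 'luvt' greedily, digraphs first:
  'l' -> consonant phoneme (phonemes so far: 1)
  'u' -> vowel phoneme (phonemes so far: 2)
  'v' -> consonant phoneme (phonemes so far: 3)
  't' -> consonant phoneme (phonemes so far: 4)
Total phonemes: 4

4


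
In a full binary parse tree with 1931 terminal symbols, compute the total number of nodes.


Leaf nodes (terminals): 1931
Internal nodes = n - 1 = 1931 - 1 = 1930
Total = leaves + internal = 1931 + 1930 = 3861

3861


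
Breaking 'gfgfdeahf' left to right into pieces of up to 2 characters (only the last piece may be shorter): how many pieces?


'gfgfdeahf' has 9 characters.
Chunking with max size 2:
  Chunk 1: 'gf' (positions 0-1)
  Chunk 2: 'gf' (positions 2-3)
  Chunk 3: 'de' (positions 4-5)
  Chunk 4: 'ah' (positions 6-7)
  Chunk 5: 'f' (positions 8-8)
Total chunks: ceil(9 / 2) = 5

5


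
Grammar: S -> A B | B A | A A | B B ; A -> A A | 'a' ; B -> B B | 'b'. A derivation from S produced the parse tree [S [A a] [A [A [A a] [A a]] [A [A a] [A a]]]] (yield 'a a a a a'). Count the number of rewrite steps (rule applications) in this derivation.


Every bracketed nonterminal node [X ...] in the tree is produced by exactly one rule application.
Reading the tree off as a leftmost derivation:
  Step 1: S  =>  A A   (applied S -> A A)
  Step 2: A A  =>  a A   (applied A -> a)
  Step 3: a A  =>  a A A   (applied A -> A A)
  Step 4: a A A  =>  a A A A   (applied A -> A A)
  Step 5: a A A A  =>  a a A A   (applied A -> a)
  Step 6: a a A A  =>  a a a A   (applied A -> a)
  Step 7: a a a A  =>  a a a A A   (applied A -> A A)
  Step 8: a a a A A  =>  a a a a A   (applied A -> a)
  Step 9: a a a a A  =>  a a a a a   (applied A -> a)
Final yield: a a a a a
Total rewrite steps: 9

9


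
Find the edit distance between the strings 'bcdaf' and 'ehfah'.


Building DP table for s1='bcdaf' (len 5) and s2='ehfah' (len 5):
       e  h  f  a  h
    0  1  2  3  4  5
  b 1  1  2  3  4  5
  c 2  2  2  3  4  5
  d 3  3  3  3  4  5
  a 4  4  4  4  3  4
  f 5  5  5  4  4  4
Edit distance = dp[5][5] = 4

4


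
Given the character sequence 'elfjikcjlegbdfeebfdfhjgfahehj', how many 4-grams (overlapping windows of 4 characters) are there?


String 'elfjikcjlegbdfeebfdfhjgfahehj' has length L = 29.
Number of overlapping n-grams = L - n + 1
Substituting: 29 - 4 + 1 = 26

26


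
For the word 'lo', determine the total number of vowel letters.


Scanning each character of 'lo':
  Position 1: 'l' -> consonant (running count: 0)
  Position 2: 'o' -> vowel (running count: 1)
Total vowels: 1

1


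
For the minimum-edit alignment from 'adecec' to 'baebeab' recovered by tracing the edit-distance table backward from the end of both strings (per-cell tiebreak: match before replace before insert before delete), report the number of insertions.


Edit distance = 5. Backtracking from cell (6, 7) with preference match > replace > insert > delete,
then listing the resulting alignment 'adecec' -> 'baebeab' left to right:
  Step 1: replace a->b
  Step 2: replace d->a
  Step 3: keep 'e'
  Step 4: replace c->b
  Step 5: keep 'e'
  Step 6: insert 'a' [insertion #1]
  Step 7: replace c->b
Total insertions: 1

1


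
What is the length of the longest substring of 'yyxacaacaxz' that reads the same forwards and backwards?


Scanning 'yyxacaacaxz' for palindromic substrings.
Substring at positions 2-9: 'xacaacax'.
Check: reverse('xacaacax') = 'xacaacax' -> palindrome confirmed.
Neighbouring characters ('y' / 'z') break symmetry, so it cannot extend further.
No longer palindromic substring exists; longest length = 8

8


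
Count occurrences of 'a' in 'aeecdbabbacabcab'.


Scanning 'aeecdbabbacabcab' for 'a':
  Position 0: 'a' -> MATCH (count: 1)
  Position 6: 'a' -> MATCH (count: 2)
  Position 9: 'a' -> MATCH (count: 3)
  Position 11: 'a' -> MATCH (count: 4)
  Position 14: 'a' -> MATCH (count: 5)
Total occurrences of 'a': 5

5


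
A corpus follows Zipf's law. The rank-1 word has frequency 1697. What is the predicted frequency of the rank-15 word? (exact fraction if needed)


Zipf's law: freq(rank) = f1 / rank
f1 = 1697, rank = 15
freq = 1697 / 15
GCD(1697, 15) = 1
Simplified: 1697/15

1697/15


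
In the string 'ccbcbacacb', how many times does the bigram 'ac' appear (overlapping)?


Scanning 'ccbcbacacb' for bigram 'ac':
  Position 0: 'cc' -> no
  Position 1: 'cb' -> no
  Position 2: 'bc' -> no
  Position 3: 'cb' -> no
  Position 4: 'ba' -> no
  Position 5: 'ac' -> MATCH
  Position 6: 'ca' -> no
  Position 7: 'ac' -> MATCH
  Position 8: 'cb' -> no
Total matches: 2

2


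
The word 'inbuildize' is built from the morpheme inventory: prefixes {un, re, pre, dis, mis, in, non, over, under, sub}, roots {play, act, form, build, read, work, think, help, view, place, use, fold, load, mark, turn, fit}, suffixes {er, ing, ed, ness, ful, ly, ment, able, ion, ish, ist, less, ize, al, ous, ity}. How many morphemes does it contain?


Segmenting 'inbuildize' against the inventory:
  'in' -> prefix (morpheme 1)
  'build' -> root (morpheme 2)
  'ize' -> suffix (morpheme 3)
Total morphemes: 3

3


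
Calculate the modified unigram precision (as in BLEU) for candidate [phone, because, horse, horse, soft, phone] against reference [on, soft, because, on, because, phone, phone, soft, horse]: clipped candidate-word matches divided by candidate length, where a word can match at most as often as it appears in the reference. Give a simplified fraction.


Reference word counts: {'because': 2, 'horse': 1, 'on': 2, 'phone': 2, 'soft': 2}
Checking each candidate word (with clipping):
  'phone' -> in reference (ref count 2, used 1/2) -> match (matches: 1)
  'because' -> in reference (ref count 2, used 1/2) -> match (matches: 2)
  'horse' -> in reference (ref count 1, used 1/1) -> match (matches: 3)
  'horse' -> ref count 1 already used up (1/1) -> clipped, no match (matches: 3)
  'soft' -> in reference (ref count 2, used 1/2) -> match (matches: 4)
  'phone' -> in reference (ref count 2, used 2/2) -> match (matches: 5)
Clipped matches: 5, Candidate length: 6
Precision = 5/6

5/6


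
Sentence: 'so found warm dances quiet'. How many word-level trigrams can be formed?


Word trigrams from [5] words:
  Trigram 1: (so found warm)
  Trigram 2: (found warm dances)
  Trigram 3: (warm dances quiet)
Total word trigrams: 5 - 2 = 3

3


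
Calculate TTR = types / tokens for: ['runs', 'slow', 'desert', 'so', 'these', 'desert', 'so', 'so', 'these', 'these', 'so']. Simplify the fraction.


Tokens: 11
Unique types: ('desert', 'runs', 'slow', 'so', 'these') = 5
TTR = 5/11
Already in lowest terms.

5/11


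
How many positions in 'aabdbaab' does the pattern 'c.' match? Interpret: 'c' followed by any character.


Pattern: c. means 'c' followed by any character.
Scanning 'aabdbaab' position-by-position:
  Pos 0: window 'aa' -> no
  Pos 1: window 'ab' -> no
  Pos 2: window 'bd' -> no
  Pos 3: window 'db' -> no
  Pos 4: window 'ba' -> no
  Pos 5: window 'aa' -> no
  Pos 6: window 'ab' -> no
  Pos 7: window 'b' -> no
Total matches: 0

0


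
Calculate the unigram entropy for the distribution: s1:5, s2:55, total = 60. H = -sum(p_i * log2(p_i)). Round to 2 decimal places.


Computing entropy H = -sum(p_i * log2(p_i)):
  s1: p = 5/60 = 0.0833, -p*log2(p) = 0.2987
  s2: p = 55/60 = 0.9167, -p*log2(p) = 0.1151
H = sum of terms = 0.4138
Rounded to 2 decimals: 0.41

0.41


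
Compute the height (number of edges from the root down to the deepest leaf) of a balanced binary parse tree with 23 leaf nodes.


In a balanced binary tree with n leaves the deepest leaf is ceil(log2(n)) edges below the root.
log2(23) = 4.5236
ceil(4.5236) = 5
height (edges) = 5

5


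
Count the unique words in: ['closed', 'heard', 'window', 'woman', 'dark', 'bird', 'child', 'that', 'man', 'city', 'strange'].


Listing all tokens and tracking unique types:
  Token 1: 'closed' -> NEW (unique so far: 1)
  Token 2: 'heard' -> NEW (unique so far: 2)
  Token 3: 'window' -> NEW (unique so far: 3)
  Token 4: 'woman' -> NEW (unique so far: 4)
  Token 5: 'dark' -> NEW (unique so far: 5)
  Token 6: 'bird' -> NEW (unique so far: 6)
  Token 7: 'child' -> NEW (unique so far: 7)
  Token 8: 'that' -> NEW (unique so far: 8)
  Token 9: 'man' -> NEW (unique so far: 9)
  Token 10: 'city' -> NEW (unique so far: 10)
  Token 11: 'strange' -> NEW (unique so far: 11)
Unique types: ('bird', 'child', 'city', 'closed', 'dark', 'heard', 'man', 'strange', 'that', 'window', 'woman')
Vocabulary size: 11

11


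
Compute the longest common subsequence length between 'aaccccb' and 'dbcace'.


DP table for LCS of 'aaccccb' and 'dbcace':
       d  b  c  a  c  e
    0  0  0  0  0  0  0
  a 0  0  0  0  1  1  1
  a 0  0  0  0  1  1  1
  c 0  0  0  1  1  2  2
  c 0  0  0  1  1  2  2
  c 0  0  0  1  1  2  2
  c 0  0  0  1  1  2  2
  b 0  0  1  1  1  2  2
LCS: 'ac'
LCS length = 2

2


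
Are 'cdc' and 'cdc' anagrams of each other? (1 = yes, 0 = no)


Sort characters of 'cdc': 'ccd'
Sort characters of 'cdc': 'ccd'
Sorted forms match -> they ARE anagrams
Result: 1

1


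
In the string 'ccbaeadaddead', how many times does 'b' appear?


Scanning 'ccbaeadaddead' for 'b':
  Position 2: 'b' -> MATCH (count: 1)
Total occurrences of 'b': 1

1


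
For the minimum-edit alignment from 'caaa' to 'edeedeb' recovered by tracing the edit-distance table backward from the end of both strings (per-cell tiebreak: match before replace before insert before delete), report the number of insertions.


Edit distance = 7. Backtracking from cell (4, 7) with preference match > replace > insert > delete,
then listing the resulting alignment 'caaa' -> 'edeedeb' left to right:
  Step 1: insert 'e' [insertion #1]
  Step 2: insert 'd' [insertion #2]
  Step 3: insert 'e' [insertion #3]
  Step 4: replace c->e
  Step 5: replace a->d
  Step 6: replace a->e
  Step 7: replace a->b
Total insertions: 3

3


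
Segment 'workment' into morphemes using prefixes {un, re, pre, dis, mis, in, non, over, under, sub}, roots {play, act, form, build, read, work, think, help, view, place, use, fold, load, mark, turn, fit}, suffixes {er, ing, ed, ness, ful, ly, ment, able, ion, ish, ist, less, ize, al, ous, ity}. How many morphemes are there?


Segmenting 'workment' against the inventory:
  'work' -> root (morpheme 1)
  'ment' -> suffix (morpheme 2)
Total morphemes: 2

2


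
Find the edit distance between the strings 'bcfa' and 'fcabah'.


Building DP table for s1='bcfa' (len 4) and s2='fcabah' (len 6):
       f  c  a  b  a  h
    0  1  2  3  4  5  6
  b 1  1  2  3  3  4  5
  c 2  2  1  2  3  4  5
  f 3  2  2  2  3  4  5
  a 4  3  3  2  3  3  4
Edit distance = dp[4][6] = 4

4


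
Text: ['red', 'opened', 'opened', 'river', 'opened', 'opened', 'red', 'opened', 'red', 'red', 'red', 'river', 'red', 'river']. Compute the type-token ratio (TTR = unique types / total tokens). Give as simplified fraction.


Tokens: 14
Unique types: ('opened', 'red', 'river') = 3
TTR = 3/14
Already in lowest terms.

3/14


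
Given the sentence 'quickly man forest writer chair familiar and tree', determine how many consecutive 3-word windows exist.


Word trigrams from [8] words:
  Trigram 1: (quickly man forest)
  Trigram 2: (man forest writer)
  Trigram 3: (forest writer chair)
  Trigram 4: (writer chair familiar)
  Trigram 5: (chair familiar and)
  Trigram 6: (familiar and tree)
Total word trigrams: 8 - 2 = 6

6


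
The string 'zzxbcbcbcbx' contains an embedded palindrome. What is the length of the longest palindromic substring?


Scanning 'zzxbcbcbcbx' for palindromic substrings.
Substring at positions 2-10: 'xbcbcbcbx'.
Check: reverse('xbcbcbcbx') = 'xbcbcbcbx' -> palindrome confirmed.
Neighbouring characters ('z' / '-') break symmetry, so it cannot extend further.
No longer palindromic substring exists; longest length = 9

9


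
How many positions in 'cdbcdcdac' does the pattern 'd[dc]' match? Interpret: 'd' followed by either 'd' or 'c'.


Pattern: d[dc] means 'd' followed by either 'd' or 'c'.
Scanning 'cdbcdcdac' position-by-position:
  Pos 0: window 'cd' -> no
  Pos 1: window 'db' -> no
  Pos 2: window 'bc' -> no
  Pos 3: window 'cd' -> no
  Pos 4: window 'dc' -> MATCH
  Pos 5: window 'cd' -> no
  Pos 6: window 'da' -> no
  Pos 7: window 'ac' -> no
  Pos 8: window 'c' -> no
Total matches: 1

1


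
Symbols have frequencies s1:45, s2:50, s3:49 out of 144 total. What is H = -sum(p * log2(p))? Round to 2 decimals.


Computing entropy H = -sum(p_i * log2(p_i)):
  s1: p = 45/144 = 0.3125, -p*log2(p) = 0.5244
  s2: p = 50/144 = 0.3472, -p*log2(p) = 0.5299
  s3: p = 49/144 = 0.3403, -p*log2(p) = 0.5292
H = sum of terms = 1.5835
Rounded to 2 decimals: 1.58

1.58


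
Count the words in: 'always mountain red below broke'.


Counting words by splitting on spaces:
  Word 1: 'always'
  Word 2: 'mountain'
  Word 3: 'red'
  Word 4: 'below'
  Word 5: 'broke'
Total words: 5

5


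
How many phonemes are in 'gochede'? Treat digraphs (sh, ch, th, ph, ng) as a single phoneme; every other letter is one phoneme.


Parsing 'gochede' greedily, digraphs first:
  'g' -> consonant phoneme (phonemes so far: 1)
  'o' -> vowel phoneme (phonemes so far: 2)
  'ch' -> digraph (1 consonant phoneme) (phonemes so far: 3)
  'e' -> vowel phoneme (phonemes so far: 4)
  'd' -> consonant phoneme (phonemes so far: 5)
  'e' -> vowel phoneme (phonemes so far: 6)
Total phonemes: 6

6


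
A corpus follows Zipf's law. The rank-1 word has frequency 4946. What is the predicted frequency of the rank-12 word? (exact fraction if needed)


Zipf's law: freq(rank) = f1 / rank
f1 = 4946, rank = 12
freq = 4946 / 12
GCD(4946, 12) = 2
Simplified: 2473/6

2473/6


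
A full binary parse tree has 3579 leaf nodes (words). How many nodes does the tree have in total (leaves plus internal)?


Leaf nodes (terminals): 3579
Internal nodes = n - 1 = 3579 - 1 = 3578
Total = leaves + internal = 3579 + 3578 = 7157

7157


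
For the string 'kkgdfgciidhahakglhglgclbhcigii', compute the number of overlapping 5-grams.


String 'kkgdfgciidhahakglhglgclbhcigii' has length L = 30.
Number of overlapping n-grams = L - n + 1
Substituting: 30 - 5 + 1 = 26

26


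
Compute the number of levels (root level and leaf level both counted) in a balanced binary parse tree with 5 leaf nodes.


In a balanced binary tree with n leaves the deepest leaf is ceil(log2(n)) edges below the root,
so counting node levels inclusive of root and leaves gives ceil(log2(n)) + 1 levels.
log2(5) = 2.3219
ceil(2.3219) = 3
levels = 3 + 1 = 4

4


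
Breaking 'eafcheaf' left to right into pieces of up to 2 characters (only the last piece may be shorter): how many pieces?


'eafcheaf' has 8 characters.
Chunking with max size 2:
  Chunk 1: 'ea' (positions 0-1)
  Chunk 2: 'fc' (positions 2-3)
  Chunk 3: 'he' (positions 4-5)
  Chunk 4: 'af' (positions 6-7)
Total chunks: ceil(8 / 2) = 4

4


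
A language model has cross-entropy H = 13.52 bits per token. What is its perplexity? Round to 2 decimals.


Perplexity formula: PP = 2^H
H = 13.52
PP = 2^13.52
Decompose: 2^13.52 = 2^13 * 2^0.52
2^13 = 8192, 2^0.52 ~ 1.4339552
PP ~ 8192 * 1.4339552 = 11746.9609984
Rounded to 2 decimals: 11746.96

11746.96


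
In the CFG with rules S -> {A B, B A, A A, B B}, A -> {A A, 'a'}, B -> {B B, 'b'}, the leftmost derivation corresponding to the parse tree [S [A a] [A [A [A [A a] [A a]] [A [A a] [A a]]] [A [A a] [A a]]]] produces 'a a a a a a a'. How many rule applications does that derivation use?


Every bracketed nonterminal node [X ...] in the tree is produced by exactly one rule application.
Reading the tree off as a leftmost derivation:
  Step 1: S  =>  A A   (applied S -> A A)
  Step 2: A A  =>  a A   (applied A -> a)
  Step 3: a A  =>  a A A   (applied A -> A A)
  Step 4: a A A  =>  a A A A   (applied A -> A A)
  Step 5: a A A A  =>  a A A A A   (applied A -> A A)
  Step 6: a A A A A  =>  a a A A A   (applied A -> a)
  Step 7: a a A A A  =>  a a a A A   (applied A -> a)
  Step 8: a a a A A  =>  a a a A A A   (applied A -> A A)
  Step 9: a a a A A A  =>  a a a a A A   (applied A -> a)
  Step 10: a a a a A A  =>  a a a a a A   (applied A -> a)
  Step 11: a a a a a A  =>  a a a a a A A   (applied A -> A A)
  Step 12: a a a a a A A  =>  a a a a a a A   (applied A -> a)
  Step 13: a a a a a a A  =>  a a a a a a a   (applied A -> a)
Final yield: a a a a a a a
Total rewrite steps: 13

13


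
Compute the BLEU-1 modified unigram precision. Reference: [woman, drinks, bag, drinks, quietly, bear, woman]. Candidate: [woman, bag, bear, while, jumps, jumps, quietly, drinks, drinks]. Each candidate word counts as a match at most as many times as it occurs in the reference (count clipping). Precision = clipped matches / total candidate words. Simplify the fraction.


Reference word counts: {'bag': 1, 'bear': 1, 'drinks': 2, 'quietly': 1, 'woman': 2}
Checking each candidate word (with clipping):
  'woman' -> in reference (ref count 2, used 1/2) -> match (matches: 1)
  'bag' -> in reference (ref count 1, used 1/1) -> match (matches: 2)
  'bear' -> in reference (ref count 1, used 1/1) -> match (matches: 3)
  'while' -> not in reference -> no match (matches: 3)
  'jumps' -> not in reference -> no match (matches: 3)
  'jumps' -> not in reference -> no match (matches: 3)
  'quietly' -> in reference (ref count 1, used 1/1) -> match (matches: 4)
  'drinks' -> in reference (ref count 2, used 1/2) -> match (matches: 5)
  'drinks' -> in reference (ref count 2, used 2/2) -> match (matches: 6)
Clipped matches: 6, Candidate length: 9
Precision = 6/9 = 2/3

2/3


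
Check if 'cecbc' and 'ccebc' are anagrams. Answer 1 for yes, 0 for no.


Sort characters of 'cecbc': 'bccce'
Sort characters of 'ccebc': 'bccce'
Sorted forms match -> they ARE anagrams
Result: 1

1


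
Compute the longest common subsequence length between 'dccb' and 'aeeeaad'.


DP table for LCS of 'dccb' and 'aeeeaad':
       a  e  e  e  a  a  d
    0  0  0  0  0  0  0  0
  d 0  0  0  0  0  0  0  1
  c 0  0  0  0  0  0  0  1
  c 0  0  0  0  0  0  0  1
  b 0  0  0  0  0  0  0  1
LCS: 'd'
LCS length = 1

1


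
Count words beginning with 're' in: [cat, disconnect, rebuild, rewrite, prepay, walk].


Checking each word for prefix 're':
  'cat' -> no (count: 0)
  'disconnect' -> no (count: 0)
  'rebuild' -> YES, starts with 're' (count: 1)
  'rewrite' -> YES, starts with 're' (count: 2)
  'prepay' -> no (count: 2)
  'walk' -> no (count: 2)
Total with prefix 're': 2

2


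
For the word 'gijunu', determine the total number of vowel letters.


Scanning each character of 'gijunu':
  Position 1: 'g' -> consonant (running count: 0)
  Position 2: 'i' -> vowel (running count: 1)
  Position 3: 'j' -> consonant (running count: 1)
  Position 4: 'u' -> vowel (running count: 2)
  Position 5: 'n' -> consonant (running count: 2)
  Position 6: 'u' -> vowel (running count: 3)
Total vowels: 3

3


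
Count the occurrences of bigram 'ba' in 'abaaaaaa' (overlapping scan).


Scanning 'abaaaaaa' for bigram 'ba':
  Position 0: 'ab' -> no
  Position 1: 'ba' -> MATCH
  Position 2: 'aa' -> no
  Position 3: 'aa' -> no
  Position 4: 'aa' -> no
  Position 5: 'aa' -> no
  Position 6: 'aa' -> no
Total matches: 1

1


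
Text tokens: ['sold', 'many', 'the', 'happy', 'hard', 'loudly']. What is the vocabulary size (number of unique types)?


Listing all tokens and tracking unique types:
  Token 1: 'sold' -> NEW (unique so far: 1)
  Token 2: 'many' -> NEW (unique so far: 2)
  Token 3: 'the' -> NEW (unique so far: 3)
  Token 4: 'happy' -> NEW (unique so far: 4)
  Token 5: 'hard' -> NEW (unique so far: 5)
  Token 6: 'loudly' -> NEW (unique so far: 6)
Unique types: ('happy', 'hard', 'loudly', 'many', 'sold', 'the')
Vocabulary size: 6

6
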